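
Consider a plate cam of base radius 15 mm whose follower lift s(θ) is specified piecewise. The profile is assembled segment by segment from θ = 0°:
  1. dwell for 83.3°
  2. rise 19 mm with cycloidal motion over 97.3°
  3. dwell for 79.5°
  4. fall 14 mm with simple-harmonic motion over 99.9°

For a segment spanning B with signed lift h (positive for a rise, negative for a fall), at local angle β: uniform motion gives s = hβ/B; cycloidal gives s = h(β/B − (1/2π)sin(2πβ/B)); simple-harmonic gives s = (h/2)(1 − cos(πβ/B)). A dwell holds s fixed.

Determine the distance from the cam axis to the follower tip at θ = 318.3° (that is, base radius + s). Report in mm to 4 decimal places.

seg 1 [0°–83.3°] dwell: s stays 0.0000
seg 2 [83.3°–180.6°] cycloidal, h=19: full span → s += 19 → s = 19.0000
seg 3 [180.6°–260.1°] dwell: s stays 19.0000
seg 4 [260.1°–360°] simple-harmonic, h=-14: θ=318.3° here. β=58.2, B=99.9. -14/2·(1 − cos(π·0.5826)) = -8.7958 → s = 10.2042
radial distance = base radius + s = 15 + 10.2042 = 25.2042

25.2042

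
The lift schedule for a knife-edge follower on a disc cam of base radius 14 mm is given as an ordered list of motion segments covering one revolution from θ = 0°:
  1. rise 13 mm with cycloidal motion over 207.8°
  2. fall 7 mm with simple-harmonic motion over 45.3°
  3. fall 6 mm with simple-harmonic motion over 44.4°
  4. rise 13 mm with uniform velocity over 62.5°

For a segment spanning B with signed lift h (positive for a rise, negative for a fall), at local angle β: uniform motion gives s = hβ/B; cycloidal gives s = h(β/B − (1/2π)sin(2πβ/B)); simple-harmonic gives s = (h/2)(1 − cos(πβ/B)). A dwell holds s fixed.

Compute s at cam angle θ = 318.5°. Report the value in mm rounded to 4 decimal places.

seg 1 [0°–207.8°] cycloidal, h=13: full span → s += 13 → s = 13.0000
seg 2 [207.8°–253.1°] simple-harmonic, h=-7: full span → s += -7 → s = 6.0000
seg 3 [253.1°–297.5°] simple-harmonic, h=-6: full span → s += -6 → s = 0.0000
seg 4 [297.5°–360°] uniform, h=13: θ=318.5° here. β=21, B=62.5. 13·21/62.5 = 4.3680 → s = 4.3680

4.3680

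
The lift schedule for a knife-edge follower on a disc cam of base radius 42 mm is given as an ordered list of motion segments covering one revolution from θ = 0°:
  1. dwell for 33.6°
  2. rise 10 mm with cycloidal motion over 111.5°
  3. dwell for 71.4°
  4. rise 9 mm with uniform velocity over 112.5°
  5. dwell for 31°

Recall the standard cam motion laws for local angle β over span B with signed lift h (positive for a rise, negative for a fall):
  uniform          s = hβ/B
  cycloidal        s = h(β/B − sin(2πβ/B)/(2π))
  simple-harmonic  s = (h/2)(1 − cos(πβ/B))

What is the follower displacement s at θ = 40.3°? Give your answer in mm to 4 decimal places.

seg 1 [0°–33.6°] dwell: s stays 0.0000
seg 2 [33.6°–145.1°] cycloidal, h=10: θ=40.3° here. β=6.7, B=111.5. 10·(0.0601 − sin(2π·0.0601)/(2π)) = 0.0142 → s = 0.0142

0.0142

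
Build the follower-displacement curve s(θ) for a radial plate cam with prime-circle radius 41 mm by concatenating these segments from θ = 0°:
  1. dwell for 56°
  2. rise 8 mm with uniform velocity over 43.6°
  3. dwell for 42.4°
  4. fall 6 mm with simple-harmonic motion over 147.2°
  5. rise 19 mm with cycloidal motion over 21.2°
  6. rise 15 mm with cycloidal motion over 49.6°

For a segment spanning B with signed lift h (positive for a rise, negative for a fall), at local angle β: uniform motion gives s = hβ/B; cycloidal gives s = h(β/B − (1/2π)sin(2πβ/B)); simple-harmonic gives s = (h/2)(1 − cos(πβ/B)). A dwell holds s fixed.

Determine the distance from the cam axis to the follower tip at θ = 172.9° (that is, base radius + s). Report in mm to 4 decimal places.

seg 1 [0°–56°] dwell: s stays 0.0000
seg 2 [56°–99.6°] uniform, h=8: full span → s += 8 → s = 8.0000
seg 3 [99.6°–142°] dwell: s stays 8.0000
seg 4 [142°–289.2°] simple-harmonic, h=-6: θ=172.9° here. β=30.9, B=147.2. -6/2·(1 − cos(π·0.2099)) = -0.6291 → s = 7.3709
radial distance = base radius + s = 41 + 7.3709 = 48.3709

48.3709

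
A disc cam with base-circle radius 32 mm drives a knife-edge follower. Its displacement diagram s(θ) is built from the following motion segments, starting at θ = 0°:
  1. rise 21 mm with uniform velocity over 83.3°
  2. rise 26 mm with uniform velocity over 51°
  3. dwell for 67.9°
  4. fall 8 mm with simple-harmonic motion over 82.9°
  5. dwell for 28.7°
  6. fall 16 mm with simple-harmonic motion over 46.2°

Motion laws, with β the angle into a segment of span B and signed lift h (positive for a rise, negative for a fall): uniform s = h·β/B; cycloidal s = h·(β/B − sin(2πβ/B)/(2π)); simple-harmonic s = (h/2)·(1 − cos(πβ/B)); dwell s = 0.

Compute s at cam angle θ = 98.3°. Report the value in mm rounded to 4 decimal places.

seg 1 [0°–83.3°] uniform, h=21: full span → s += 21 → s = 21.0000
seg 2 [83.3°–134.3°] uniform, h=26: θ=98.3° here. β=15, B=51. 26·15/51 = 7.6471 → s = 28.6471

28.6471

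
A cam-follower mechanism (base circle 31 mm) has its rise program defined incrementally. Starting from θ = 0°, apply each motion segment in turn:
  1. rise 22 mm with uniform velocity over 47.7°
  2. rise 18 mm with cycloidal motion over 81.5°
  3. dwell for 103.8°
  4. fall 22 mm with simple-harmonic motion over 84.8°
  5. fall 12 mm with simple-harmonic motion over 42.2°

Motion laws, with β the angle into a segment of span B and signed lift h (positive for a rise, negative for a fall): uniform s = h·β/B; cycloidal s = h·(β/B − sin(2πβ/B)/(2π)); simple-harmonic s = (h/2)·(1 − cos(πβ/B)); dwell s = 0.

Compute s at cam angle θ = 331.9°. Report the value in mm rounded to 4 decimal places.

seg 1 [0°–47.7°] uniform, h=22: full span → s += 22 → s = 22.0000
seg 2 [47.7°–129.2°] cycloidal, h=18: full span → s += 18 → s = 40.0000
seg 3 [129.2°–233°] dwell: s stays 40.0000
seg 4 [233°–317.8°] simple-harmonic, h=-22: full span → s += -22 → s = 18.0000
seg 5 [317.8°–360°] simple-harmonic, h=-12: θ=331.9° here. β=14.1, B=42.2. -12/2·(1 − cos(π·0.3341)) = -3.0129 → s = 14.9871

14.9871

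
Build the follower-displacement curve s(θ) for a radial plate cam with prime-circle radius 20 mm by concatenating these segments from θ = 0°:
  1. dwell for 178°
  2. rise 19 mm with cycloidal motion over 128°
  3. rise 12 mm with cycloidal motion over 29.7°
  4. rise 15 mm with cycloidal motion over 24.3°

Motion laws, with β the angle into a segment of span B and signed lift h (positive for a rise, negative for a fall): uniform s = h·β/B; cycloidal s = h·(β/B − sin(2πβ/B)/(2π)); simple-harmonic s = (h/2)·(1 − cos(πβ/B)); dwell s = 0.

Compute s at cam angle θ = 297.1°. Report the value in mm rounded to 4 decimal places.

seg 1 [0°–178°] dwell: s stays 0.0000
seg 2 [178°–306°] cycloidal, h=19: θ=297.1° here. β=119.1, B=128. 19·(0.9305 − sin(2π·0.9305)/(2π)) = 18.9584 → s = 18.9584

18.9584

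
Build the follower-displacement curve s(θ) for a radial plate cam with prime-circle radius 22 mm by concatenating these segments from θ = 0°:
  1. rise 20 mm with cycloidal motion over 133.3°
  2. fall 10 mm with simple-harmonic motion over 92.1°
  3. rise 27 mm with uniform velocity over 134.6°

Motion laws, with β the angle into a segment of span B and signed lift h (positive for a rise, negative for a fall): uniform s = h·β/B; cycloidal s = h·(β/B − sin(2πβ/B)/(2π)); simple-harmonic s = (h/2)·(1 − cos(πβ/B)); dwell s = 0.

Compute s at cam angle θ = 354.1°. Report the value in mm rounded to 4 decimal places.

seg 1 [0°–133.3°] cycloidal, h=20: full span → s += 20 → s = 20.0000
seg 2 [133.3°–225.4°] simple-harmonic, h=-10: full span → s += -10 → s = 10.0000
seg 3 [225.4°–360°] uniform, h=27: θ=354.1° here. β=128.7, B=134.6. 27·128.7/134.6 = 25.8165 → s = 35.8165

35.8165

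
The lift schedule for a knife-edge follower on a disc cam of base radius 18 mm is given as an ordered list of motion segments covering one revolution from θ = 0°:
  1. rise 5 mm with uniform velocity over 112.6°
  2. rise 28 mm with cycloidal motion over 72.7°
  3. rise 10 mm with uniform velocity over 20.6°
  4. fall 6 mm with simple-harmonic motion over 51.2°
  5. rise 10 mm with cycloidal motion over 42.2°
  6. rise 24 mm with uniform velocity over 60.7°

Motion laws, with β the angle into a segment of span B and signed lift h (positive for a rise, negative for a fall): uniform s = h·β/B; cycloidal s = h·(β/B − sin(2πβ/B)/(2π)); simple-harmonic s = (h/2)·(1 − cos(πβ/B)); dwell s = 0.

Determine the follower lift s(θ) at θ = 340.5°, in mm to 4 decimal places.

seg 1 [0°–112.6°] uniform, h=5: full span → s += 5 → s = 5.0000
seg 2 [112.6°–185.3°] cycloidal, h=28: full span → s += 28 → s = 33.0000
seg 3 [185.3°–205.9°] uniform, h=10: full span → s += 10 → s = 43.0000
seg 4 [205.9°–257.1°] simple-harmonic, h=-6: full span → s += -6 → s = 37.0000
seg 5 [257.1°–299.3°] cycloidal, h=10: full span → s += 10 → s = 47.0000
seg 6 [299.3°–360°] uniform, h=24: θ=340.5° here. β=41.2, B=60.7. 24·41.2/60.7 = 16.2900 → s = 63.2900

63.2900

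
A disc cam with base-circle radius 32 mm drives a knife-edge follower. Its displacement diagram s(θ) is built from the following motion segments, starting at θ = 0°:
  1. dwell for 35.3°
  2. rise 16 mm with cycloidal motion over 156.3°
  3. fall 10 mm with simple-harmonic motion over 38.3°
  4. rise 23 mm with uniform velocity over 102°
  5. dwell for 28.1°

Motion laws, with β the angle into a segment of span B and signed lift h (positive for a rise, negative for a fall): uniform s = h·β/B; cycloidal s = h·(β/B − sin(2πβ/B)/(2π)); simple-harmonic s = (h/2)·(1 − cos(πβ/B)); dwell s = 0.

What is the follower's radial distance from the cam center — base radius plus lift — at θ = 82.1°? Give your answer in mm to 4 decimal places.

seg 1 [0°–35.3°] dwell: s stays 0.0000
seg 2 [35.3°–191.6°] cycloidal, h=16: θ=82.1° here. β=46.8, B=156.3. 16·(0.2994 − sin(2π·0.2994)/(2π)) = 2.3661 → s = 2.3661
radial distance = base radius + s = 32 + 2.3661 = 34.3661

34.3661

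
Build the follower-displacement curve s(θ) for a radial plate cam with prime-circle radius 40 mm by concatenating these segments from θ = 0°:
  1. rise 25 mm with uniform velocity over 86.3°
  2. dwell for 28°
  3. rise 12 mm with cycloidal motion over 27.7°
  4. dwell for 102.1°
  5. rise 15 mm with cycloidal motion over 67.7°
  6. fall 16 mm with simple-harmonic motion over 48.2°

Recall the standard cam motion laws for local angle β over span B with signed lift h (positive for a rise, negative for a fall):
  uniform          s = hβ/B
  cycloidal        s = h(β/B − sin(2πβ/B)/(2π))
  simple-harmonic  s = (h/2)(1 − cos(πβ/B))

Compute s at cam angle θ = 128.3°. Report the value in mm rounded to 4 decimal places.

seg 1 [0°–86.3°] uniform, h=25: full span → s += 25 → s = 25.0000
seg 2 [86.3°–114.3°] dwell: s stays 25.0000
seg 3 [114.3°–142°] cycloidal, h=12: θ=128.3° here. β=14, B=27.7. 12·(0.5054 − sin(2π·0.5054)/(2π)) = 6.1300 → s = 31.1300

31.1300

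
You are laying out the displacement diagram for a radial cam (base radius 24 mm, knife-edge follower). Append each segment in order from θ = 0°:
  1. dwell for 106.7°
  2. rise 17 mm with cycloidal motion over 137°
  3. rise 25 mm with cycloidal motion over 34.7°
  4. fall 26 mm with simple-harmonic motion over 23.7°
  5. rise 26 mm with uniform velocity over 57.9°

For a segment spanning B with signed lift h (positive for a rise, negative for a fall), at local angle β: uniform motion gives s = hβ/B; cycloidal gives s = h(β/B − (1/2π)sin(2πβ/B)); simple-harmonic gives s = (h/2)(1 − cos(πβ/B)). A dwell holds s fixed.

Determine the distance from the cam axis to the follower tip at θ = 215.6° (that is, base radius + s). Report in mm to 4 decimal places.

seg 1 [0°–106.7°] dwell: s stays 0.0000
seg 2 [106.7°–243.7°] cycloidal, h=17: θ=215.6° here. β=108.9, B=137. 17·(0.7949 − sin(2π·0.7949)/(2π)) = 16.1119 → s = 16.1119
radial distance = base radius + s = 24 + 16.1119 = 40.1119

40.1119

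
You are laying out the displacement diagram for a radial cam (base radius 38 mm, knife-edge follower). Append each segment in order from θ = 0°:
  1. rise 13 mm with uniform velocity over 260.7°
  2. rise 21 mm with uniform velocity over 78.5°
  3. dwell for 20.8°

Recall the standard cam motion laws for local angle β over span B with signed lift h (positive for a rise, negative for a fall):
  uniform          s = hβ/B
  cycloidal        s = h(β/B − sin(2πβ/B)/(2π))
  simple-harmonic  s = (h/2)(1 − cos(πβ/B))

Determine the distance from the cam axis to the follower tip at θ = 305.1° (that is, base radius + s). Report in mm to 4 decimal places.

seg 1 [0°–260.7°] uniform, h=13: full span → s += 13 → s = 13.0000
seg 2 [260.7°–339.2°] uniform, h=21: θ=305.1° here. β=44.4, B=78.5. 21·44.4/78.5 = 11.8777 → s = 24.8777
radial distance = base radius + s = 38 + 24.8777 = 62.8777

62.8777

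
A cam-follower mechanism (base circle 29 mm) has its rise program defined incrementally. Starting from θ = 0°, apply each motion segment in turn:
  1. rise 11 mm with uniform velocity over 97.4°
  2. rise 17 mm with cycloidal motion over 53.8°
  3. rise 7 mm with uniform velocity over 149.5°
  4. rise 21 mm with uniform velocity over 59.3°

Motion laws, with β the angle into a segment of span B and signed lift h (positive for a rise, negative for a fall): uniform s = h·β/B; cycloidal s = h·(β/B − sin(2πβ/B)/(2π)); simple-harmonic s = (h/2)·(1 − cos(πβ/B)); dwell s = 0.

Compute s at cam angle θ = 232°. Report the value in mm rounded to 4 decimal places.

seg 1 [0°–97.4°] uniform, h=11: full span → s += 11 → s = 11.0000
seg 2 [97.4°–151.2°] cycloidal, h=17: full span → s += 17 → s = 28.0000
seg 3 [151.2°–300.7°] uniform, h=7: θ=232° here. β=80.8, B=149.5. 7·80.8/149.5 = 3.7833 → s = 31.7833

31.7833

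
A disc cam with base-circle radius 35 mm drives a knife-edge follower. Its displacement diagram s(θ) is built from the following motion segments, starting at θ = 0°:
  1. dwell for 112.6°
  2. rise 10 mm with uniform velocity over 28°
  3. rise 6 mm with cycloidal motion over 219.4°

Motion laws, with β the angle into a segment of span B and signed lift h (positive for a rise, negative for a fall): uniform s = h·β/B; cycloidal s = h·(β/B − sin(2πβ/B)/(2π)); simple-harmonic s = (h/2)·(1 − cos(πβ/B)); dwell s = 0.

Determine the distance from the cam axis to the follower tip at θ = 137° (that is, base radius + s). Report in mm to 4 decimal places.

seg 1 [0°–112.6°] dwell: s stays 0.0000
seg 2 [112.6°–140.6°] uniform, h=10: θ=137° here. β=24.4, B=28. 10·24.4/28 = 8.7143 → s = 8.7143
radial distance = base radius + s = 35 + 8.7143 = 43.7143

43.7143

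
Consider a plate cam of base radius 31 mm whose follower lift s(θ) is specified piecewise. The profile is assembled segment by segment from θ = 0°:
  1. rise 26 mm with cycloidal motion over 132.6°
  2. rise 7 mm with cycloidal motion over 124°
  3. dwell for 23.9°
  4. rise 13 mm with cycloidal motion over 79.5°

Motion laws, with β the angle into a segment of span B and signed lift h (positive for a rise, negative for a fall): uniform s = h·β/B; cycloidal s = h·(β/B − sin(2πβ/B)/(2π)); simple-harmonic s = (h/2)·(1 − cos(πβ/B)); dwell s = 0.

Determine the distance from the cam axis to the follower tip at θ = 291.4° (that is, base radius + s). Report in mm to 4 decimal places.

seg 1 [0°–132.6°] cycloidal, h=26: full span → s += 26 → s = 26.0000
seg 2 [132.6°–256.6°] cycloidal, h=7: full span → s += 7 → s = 33.0000
seg 3 [256.6°–280.5°] dwell: s stays 33.0000
seg 4 [280.5°–360°] cycloidal, h=13: θ=291.4° here. β=10.9, B=79.5. 13·(0.1371 − sin(2π·0.1371)/(2π)) = 0.2124 → s = 33.2124
radial distance = base radius + s = 31 + 33.2124 = 64.2124

64.2124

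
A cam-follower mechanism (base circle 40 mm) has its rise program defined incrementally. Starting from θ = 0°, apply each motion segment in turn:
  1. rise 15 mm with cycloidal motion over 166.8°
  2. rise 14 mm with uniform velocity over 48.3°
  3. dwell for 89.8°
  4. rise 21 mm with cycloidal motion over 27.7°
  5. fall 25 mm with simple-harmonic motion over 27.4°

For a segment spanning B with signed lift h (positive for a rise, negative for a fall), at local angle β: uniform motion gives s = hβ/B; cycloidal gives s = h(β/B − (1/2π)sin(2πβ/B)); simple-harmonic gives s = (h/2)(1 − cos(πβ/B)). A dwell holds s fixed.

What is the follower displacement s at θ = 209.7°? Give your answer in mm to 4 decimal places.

seg 1 [0°–166.8°] cycloidal, h=15: full span → s += 15 → s = 15.0000
seg 2 [166.8°–215.1°] uniform, h=14: θ=209.7° here. β=42.9, B=48.3. 14·42.9/48.3 = 12.4348 → s = 27.4348

27.4348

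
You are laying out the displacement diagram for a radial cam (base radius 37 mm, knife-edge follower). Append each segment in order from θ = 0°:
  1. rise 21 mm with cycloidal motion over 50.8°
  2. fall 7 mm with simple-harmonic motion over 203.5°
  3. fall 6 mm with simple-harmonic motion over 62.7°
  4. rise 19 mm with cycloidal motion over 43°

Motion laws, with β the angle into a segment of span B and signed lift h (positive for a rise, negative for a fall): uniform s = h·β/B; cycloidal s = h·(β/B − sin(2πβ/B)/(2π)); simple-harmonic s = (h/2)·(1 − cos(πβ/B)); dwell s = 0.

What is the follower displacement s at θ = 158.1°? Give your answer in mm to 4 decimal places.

seg 1 [0°–50.8°] cycloidal, h=21: full span → s += 21 → s = 21.0000
seg 2 [50.8°–254.3°] simple-harmonic, h=-7: θ=158.1° here. β=107.3, B=203.5. -7/2·(1 − cos(π·0.5273)) = -3.7995 → s = 17.2005

17.2005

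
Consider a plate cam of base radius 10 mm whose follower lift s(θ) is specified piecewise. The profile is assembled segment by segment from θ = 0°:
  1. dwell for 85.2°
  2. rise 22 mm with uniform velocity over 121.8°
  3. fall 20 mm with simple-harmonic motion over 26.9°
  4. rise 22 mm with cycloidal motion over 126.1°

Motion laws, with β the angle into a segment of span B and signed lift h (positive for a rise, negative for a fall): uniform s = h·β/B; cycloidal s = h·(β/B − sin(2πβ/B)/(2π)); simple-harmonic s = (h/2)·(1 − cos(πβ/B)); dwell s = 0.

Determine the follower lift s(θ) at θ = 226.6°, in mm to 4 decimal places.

seg 1 [0°–85.2°] dwell: s stays 0.0000
seg 2 [85.2°–207°] uniform, h=22: full span → s += 22 → s = 22.0000
seg 3 [207°–233.9°] simple-harmonic, h=-20: θ=226.6° here. β=19.6, B=26.9. -20/2·(1 − cos(π·0.7286)) = -16.5806 → s = 5.4194

5.4194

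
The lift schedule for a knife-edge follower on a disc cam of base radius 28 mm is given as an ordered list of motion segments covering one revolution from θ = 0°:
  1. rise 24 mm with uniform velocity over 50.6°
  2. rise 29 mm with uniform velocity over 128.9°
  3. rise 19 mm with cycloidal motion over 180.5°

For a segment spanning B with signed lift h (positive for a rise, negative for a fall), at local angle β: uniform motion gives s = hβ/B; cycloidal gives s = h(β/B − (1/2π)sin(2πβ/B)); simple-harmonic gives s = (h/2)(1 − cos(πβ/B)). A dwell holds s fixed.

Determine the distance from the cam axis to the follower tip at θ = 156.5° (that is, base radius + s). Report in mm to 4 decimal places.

seg 1 [0°–50.6°] uniform, h=24: full span → s += 24 → s = 24.0000
seg 2 [50.6°–179.5°] uniform, h=29: θ=156.5° here. β=105.9, B=128.9. 29·105.9/128.9 = 23.8254 → s = 47.8254
radial distance = base radius + s = 28 + 47.8254 = 75.8254

75.8254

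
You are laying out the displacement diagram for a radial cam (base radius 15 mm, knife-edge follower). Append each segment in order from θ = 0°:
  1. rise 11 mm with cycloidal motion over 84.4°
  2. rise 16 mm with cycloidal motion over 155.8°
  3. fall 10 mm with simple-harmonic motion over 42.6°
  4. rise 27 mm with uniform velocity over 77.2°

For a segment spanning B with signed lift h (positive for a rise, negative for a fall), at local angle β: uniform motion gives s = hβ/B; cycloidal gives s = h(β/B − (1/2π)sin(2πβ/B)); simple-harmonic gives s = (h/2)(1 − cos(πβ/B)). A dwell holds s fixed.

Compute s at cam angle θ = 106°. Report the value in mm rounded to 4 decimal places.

seg 1 [0°–84.4°] cycloidal, h=11: full span → s += 11 → s = 11.0000
seg 2 [84.4°–240.2°] cycloidal, h=16: θ=106° here. β=21.6, B=155.8. 16·(0.1386 − sin(2π·0.1386)/(2π)) = 0.2701 → s = 11.2701

11.2701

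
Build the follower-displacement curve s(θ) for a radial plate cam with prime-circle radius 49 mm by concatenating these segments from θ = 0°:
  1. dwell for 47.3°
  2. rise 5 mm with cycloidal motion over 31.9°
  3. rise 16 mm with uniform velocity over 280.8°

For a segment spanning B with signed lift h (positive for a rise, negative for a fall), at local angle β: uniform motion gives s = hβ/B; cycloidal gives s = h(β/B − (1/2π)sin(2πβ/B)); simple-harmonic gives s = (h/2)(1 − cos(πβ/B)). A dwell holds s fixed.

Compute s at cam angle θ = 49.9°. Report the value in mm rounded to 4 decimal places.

seg 1 [0°–47.3°] dwell: s stays 0.0000
seg 2 [47.3°–79.2°] cycloidal, h=5: θ=49.9° here. β=2.6, B=31.9. 5·(0.0815 − sin(2π·0.0815)/(2π)) = 0.0176 → s = 0.0176

0.0176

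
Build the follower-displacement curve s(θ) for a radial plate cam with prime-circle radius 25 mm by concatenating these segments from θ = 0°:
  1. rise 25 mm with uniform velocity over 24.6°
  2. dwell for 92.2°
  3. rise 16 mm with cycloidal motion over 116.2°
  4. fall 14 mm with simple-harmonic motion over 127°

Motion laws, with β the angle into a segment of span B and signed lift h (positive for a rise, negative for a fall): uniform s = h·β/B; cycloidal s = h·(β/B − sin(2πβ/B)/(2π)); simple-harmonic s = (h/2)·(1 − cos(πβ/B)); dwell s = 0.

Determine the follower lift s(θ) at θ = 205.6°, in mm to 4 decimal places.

seg 1 [0°–24.6°] uniform, h=25: full span → s += 25 → s = 25.0000
seg 2 [24.6°–116.8°] dwell: s stays 25.0000
seg 3 [116.8°–233°] cycloidal, h=16: θ=205.6° here. β=88.8, B=116.2. 16·(0.7642 − sin(2π·0.7642)/(2π)) = 14.7635 → s = 39.7635

39.7635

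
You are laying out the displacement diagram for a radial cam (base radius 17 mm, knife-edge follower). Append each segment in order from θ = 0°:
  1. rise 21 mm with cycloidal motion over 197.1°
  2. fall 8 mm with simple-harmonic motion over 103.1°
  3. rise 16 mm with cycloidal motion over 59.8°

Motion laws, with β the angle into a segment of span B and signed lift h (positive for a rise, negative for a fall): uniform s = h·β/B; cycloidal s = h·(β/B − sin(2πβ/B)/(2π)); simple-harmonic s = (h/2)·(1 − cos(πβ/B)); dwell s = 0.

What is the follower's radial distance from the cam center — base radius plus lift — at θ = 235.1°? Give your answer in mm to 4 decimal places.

seg 1 [0°–197.1°] cycloidal, h=21: full span → s += 21 → s = 21.0000
seg 2 [197.1°–300.2°] simple-harmonic, h=-8: θ=235.1° here. β=38, B=103.1. -8/2·(1 − cos(π·0.3686)) = -2.3950 → s = 18.6050
radial distance = base radius + s = 17 + 18.6050 = 35.6050

35.6050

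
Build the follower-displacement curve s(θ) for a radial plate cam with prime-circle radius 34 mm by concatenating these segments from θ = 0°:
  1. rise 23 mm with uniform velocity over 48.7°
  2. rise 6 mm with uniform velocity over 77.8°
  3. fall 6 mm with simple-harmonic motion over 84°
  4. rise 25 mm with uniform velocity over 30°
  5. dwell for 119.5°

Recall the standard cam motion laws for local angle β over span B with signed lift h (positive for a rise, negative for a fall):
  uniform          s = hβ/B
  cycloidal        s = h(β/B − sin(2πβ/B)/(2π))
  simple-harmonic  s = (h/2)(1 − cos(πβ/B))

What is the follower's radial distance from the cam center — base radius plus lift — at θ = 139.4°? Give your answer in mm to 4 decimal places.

seg 1 [0°–48.7°] uniform, h=23: full span → s += 23 → s = 23.0000
seg 2 [48.7°–126.5°] uniform, h=6: full span → s += 6 → s = 29.0000
seg 3 [126.5°–210.5°] simple-harmonic, h=-6: θ=139.4° here. β=12.9, B=84. -6/2·(1 − cos(π·0.1536)) = -0.3424 → s = 28.6576
radial distance = base radius + s = 34 + 28.6576 = 62.6576

62.6576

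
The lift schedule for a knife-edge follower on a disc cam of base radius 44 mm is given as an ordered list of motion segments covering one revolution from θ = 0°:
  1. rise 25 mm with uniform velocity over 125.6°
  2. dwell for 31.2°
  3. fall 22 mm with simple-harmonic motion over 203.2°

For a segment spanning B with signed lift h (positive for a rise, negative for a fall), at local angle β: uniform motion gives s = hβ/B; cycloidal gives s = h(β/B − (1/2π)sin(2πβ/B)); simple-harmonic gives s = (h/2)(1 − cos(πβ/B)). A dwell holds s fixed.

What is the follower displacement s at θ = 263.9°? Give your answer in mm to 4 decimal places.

seg 1 [0°–125.6°] uniform, h=25: full span → s += 25 → s = 25.0000
seg 2 [125.6°–156.8°] dwell: s stays 25.0000
seg 3 [156.8°–360°] simple-harmonic, h=-22: θ=263.9° here. β=107.1, B=203.2. -22/2·(1 − cos(π·0.5271)) = -11.9342 → s = 13.0658

13.0658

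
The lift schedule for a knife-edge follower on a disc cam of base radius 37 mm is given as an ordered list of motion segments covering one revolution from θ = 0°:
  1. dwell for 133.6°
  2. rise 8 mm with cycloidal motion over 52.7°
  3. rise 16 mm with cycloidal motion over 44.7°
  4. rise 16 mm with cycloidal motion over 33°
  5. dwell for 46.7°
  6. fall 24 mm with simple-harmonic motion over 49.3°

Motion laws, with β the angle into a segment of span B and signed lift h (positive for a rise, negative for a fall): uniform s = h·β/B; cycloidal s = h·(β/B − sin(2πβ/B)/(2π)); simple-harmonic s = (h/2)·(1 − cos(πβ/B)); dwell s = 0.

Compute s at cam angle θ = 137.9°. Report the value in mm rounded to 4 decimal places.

seg 1 [0°–133.6°] dwell: s stays 0.0000
seg 2 [133.6°–186.3°] cycloidal, h=8: θ=137.9° here. β=4.3, B=52.7. 8·(0.0816 − sin(2π·0.0816)/(2π)) = 0.0282 → s = 0.0282

0.0282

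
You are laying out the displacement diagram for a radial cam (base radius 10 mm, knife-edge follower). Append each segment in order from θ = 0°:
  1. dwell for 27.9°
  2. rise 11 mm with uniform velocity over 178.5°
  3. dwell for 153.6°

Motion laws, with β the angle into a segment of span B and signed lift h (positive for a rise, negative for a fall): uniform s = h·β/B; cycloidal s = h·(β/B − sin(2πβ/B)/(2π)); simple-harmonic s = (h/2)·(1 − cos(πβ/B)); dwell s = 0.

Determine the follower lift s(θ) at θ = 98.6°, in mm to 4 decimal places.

seg 1 [0°–27.9°] dwell: s stays 0.0000
seg 2 [27.9°–206.4°] uniform, h=11: θ=98.6° here. β=70.7, B=178.5. 11·70.7/178.5 = 4.3569 → s = 4.3569

4.3569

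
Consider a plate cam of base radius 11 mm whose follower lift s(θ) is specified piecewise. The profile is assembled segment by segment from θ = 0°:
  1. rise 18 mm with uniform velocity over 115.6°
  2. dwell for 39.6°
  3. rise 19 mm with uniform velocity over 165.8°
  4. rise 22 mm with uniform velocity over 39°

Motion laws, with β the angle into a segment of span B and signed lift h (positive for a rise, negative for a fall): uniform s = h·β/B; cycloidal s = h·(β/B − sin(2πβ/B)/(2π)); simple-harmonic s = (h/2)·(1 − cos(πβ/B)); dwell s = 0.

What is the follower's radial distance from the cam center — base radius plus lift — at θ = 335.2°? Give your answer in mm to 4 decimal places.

seg 1 [0°–115.6°] uniform, h=18: full span → s += 18 → s = 18.0000
seg 2 [115.6°–155.2°] dwell: s stays 18.0000
seg 3 [155.2°–321°] uniform, h=19: full span → s += 19 → s = 37.0000
seg 4 [321°–360°] uniform, h=22: θ=335.2° here. β=14.2, B=39. 22·14.2/39 = 8.0103 → s = 45.0103
radial distance = base radius + s = 11 + 45.0103 = 56.0103

56.0103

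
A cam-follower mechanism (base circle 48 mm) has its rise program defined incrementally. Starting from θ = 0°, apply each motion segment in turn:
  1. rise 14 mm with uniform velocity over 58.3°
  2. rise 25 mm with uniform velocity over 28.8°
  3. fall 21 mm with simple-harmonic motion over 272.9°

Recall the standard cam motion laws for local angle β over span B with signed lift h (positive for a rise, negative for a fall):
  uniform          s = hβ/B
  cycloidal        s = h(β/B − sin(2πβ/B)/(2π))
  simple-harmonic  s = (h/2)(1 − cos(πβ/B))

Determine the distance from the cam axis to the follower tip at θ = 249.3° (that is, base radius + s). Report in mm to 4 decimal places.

seg 1 [0°–58.3°] uniform, h=14: full span → s += 14 → s = 14.0000
seg 2 [58.3°–87.1°] uniform, h=25: full span → s += 25 → s = 39.0000
seg 3 [87.1°–360°] simple-harmonic, h=-21: θ=249.3° here. β=162.2, B=272.9. -21/2·(1 − cos(π·0.5944)) = -13.5671 → s = 25.4329
radial distance = base radius + s = 48 + 25.4329 = 73.4329

73.4329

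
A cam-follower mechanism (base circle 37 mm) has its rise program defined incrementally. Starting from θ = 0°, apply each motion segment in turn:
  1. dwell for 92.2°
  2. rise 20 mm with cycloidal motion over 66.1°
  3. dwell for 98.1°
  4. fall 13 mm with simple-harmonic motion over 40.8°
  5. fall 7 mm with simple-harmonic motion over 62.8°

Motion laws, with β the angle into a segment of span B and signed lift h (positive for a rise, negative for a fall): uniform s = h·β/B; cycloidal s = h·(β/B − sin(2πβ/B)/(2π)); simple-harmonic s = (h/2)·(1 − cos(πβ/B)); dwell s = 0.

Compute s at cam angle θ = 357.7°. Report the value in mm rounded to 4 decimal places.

seg 1 [0°–92.2°] dwell: s stays 0.0000
seg 2 [92.2°–158.3°] cycloidal, h=20: full span → s += 20 → s = 20.0000
seg 3 [158.3°–256.4°] dwell: s stays 20.0000
seg 4 [256.4°–297.2°] simple-harmonic, h=-13: full span → s += -13 → s = 7.0000
seg 5 [297.2°–360°] simple-harmonic, h=-7: θ=357.7° here. β=60.5, B=62.8. -7/2·(1 − cos(π·0.9634)) = -6.9769 → s = 0.0231

0.0231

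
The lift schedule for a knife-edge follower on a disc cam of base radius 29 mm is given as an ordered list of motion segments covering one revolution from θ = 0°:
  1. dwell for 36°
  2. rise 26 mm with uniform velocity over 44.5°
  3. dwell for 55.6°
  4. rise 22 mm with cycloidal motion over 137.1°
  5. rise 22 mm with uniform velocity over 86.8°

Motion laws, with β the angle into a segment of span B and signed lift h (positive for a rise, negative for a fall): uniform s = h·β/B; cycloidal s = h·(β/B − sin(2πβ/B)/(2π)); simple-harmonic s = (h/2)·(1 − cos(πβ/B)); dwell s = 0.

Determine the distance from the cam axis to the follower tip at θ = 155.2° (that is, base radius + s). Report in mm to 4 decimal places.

seg 1 [0°–36°] dwell: s stays 0.0000
seg 2 [36°–80.5°] uniform, h=26: full span → s += 26 → s = 26.0000
seg 3 [80.5°–136.1°] dwell: s stays 26.0000
seg 4 [136.1°–273.2°] cycloidal, h=22: θ=155.2° here. β=19.1, B=137.1. 22·(0.1393 − sin(2π·0.1393)/(2π)) = 0.3767 → s = 26.3767
radial distance = base radius + s = 29 + 26.3767 = 55.3767

55.3767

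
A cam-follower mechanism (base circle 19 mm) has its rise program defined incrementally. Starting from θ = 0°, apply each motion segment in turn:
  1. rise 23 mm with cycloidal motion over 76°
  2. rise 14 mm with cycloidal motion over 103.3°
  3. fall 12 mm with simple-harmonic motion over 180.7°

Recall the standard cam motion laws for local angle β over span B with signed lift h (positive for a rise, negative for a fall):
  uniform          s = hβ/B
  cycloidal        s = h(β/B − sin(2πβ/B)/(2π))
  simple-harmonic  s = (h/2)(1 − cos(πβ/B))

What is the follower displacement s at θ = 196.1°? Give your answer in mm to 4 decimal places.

seg 1 [0°–76°] cycloidal, h=23: full span → s += 23 → s = 23.0000
seg 2 [76°–179.3°] cycloidal, h=14: full span → s += 14 → s = 37.0000
seg 3 [179.3°–360°] simple-harmonic, h=-12: θ=196.1° here. β=16.8, B=180.7. -12/2·(1 − cos(π·0.0930)) = -0.2541 → s = 36.7459

36.7459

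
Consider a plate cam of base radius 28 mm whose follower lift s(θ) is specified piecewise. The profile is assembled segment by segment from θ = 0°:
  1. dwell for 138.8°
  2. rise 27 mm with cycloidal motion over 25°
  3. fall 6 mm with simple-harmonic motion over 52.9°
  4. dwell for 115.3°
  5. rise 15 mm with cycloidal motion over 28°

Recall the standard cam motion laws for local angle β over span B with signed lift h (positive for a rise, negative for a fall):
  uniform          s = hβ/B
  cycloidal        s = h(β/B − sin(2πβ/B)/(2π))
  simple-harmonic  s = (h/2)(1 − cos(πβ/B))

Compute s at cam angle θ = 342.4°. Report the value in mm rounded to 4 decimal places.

seg 1 [0°–138.8°] dwell: s stays 0.0000
seg 2 [138.8°–163.8°] cycloidal, h=27: full span → s += 27 → s = 27.0000
seg 3 [163.8°–216.7°] simple-harmonic, h=-6: full span → s += -6 → s = 21.0000
seg 4 [216.7°–332°] dwell: s stays 21.0000
seg 5 [332°–360°] cycloidal, h=15: θ=342.4° here. β=10.4, B=28. 15·(0.3714 − sin(2π·0.3714)/(2π)) = 3.8459 → s = 24.8459

24.8459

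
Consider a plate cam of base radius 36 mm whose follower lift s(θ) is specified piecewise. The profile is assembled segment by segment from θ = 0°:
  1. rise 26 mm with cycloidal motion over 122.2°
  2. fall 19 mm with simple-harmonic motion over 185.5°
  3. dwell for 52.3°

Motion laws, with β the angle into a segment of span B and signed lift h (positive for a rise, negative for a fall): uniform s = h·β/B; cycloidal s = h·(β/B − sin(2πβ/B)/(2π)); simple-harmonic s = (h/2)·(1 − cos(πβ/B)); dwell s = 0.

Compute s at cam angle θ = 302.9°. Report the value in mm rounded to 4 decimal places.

seg 1 [0°–122.2°] cycloidal, h=26: full span → s += 26 → s = 26.0000
seg 2 [122.2°–307.7°] simple-harmonic, h=-19: θ=302.9° here. β=180.7, B=185.5. -19/2·(1 − cos(π·0.9741)) = -18.9686 → s = 7.0314

7.0314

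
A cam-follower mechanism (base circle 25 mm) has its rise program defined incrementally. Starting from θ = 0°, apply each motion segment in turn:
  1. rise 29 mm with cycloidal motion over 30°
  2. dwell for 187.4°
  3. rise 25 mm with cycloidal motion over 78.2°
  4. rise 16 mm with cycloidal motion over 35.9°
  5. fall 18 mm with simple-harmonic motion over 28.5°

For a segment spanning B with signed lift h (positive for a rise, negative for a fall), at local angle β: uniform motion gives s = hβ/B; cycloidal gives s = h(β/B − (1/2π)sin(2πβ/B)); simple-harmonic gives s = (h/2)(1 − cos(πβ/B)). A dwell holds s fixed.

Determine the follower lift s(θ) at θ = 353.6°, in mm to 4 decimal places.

seg 1 [0°–30°] cycloidal, h=29: full span → s += 29 → s = 29.0000
seg 2 [30°–217.4°] dwell: s stays 29.0000
seg 3 [217.4°–295.6°] cycloidal, h=25: full span → s += 25 → s = 54.0000
seg 4 [295.6°–331.5°] cycloidal, h=16: full span → s += 16 → s = 70.0000
seg 5 [331.5°–360°] simple-harmonic, h=-18: θ=353.6° here. β=22.1, B=28.5. -18/2·(1 − cos(π·0.7754)) = -15.8517 → s = 54.1483

54.1483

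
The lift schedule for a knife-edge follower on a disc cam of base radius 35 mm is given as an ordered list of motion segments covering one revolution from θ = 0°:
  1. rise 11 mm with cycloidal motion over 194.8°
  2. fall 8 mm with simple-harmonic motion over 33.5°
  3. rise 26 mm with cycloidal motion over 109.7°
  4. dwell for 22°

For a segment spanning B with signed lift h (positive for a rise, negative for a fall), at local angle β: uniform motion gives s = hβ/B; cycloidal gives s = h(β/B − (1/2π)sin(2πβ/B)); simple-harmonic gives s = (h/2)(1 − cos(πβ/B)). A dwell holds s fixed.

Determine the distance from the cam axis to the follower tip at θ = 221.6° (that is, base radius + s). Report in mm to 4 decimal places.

seg 1 [0°–194.8°] cycloidal, h=11: full span → s += 11 → s = 11.0000
seg 2 [194.8°–228.3°] simple-harmonic, h=-8: θ=221.6° here. β=26.8, B=33.5. -8/2·(1 − cos(π·0.8000)) = -7.2361 → s = 3.7639
radial distance = base radius + s = 35 + 3.7639 = 38.7639

38.7639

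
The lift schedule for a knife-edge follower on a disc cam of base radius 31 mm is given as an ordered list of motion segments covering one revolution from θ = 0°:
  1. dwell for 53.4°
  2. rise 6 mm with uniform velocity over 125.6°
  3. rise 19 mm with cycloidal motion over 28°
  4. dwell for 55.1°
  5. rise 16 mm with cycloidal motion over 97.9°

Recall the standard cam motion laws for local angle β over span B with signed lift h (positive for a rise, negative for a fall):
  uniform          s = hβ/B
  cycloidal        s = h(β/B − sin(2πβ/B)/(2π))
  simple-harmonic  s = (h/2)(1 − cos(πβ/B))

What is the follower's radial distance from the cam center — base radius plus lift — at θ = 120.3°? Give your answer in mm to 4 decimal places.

seg 1 [0°–53.4°] dwell: s stays 0.0000
seg 2 [53.4°–179°] uniform, h=6: θ=120.3° here. β=66.9, B=125.6. 6·66.9/125.6 = 3.1959 → s = 3.1959
radial distance = base radius + s = 31 + 3.1959 = 34.1959

34.1959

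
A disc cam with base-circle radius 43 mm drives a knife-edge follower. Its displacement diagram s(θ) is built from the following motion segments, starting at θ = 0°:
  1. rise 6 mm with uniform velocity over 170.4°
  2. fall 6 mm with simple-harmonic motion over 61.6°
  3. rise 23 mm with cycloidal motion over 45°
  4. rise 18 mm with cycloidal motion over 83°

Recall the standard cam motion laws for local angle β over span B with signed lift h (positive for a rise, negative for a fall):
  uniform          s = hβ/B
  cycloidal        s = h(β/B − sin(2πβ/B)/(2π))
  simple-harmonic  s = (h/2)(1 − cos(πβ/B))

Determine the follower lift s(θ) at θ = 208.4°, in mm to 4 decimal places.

seg 1 [0°–170.4°] uniform, h=6: full span → s += 6 → s = 6.0000
seg 2 [170.4°–232°] simple-harmonic, h=-6: θ=208.4° here. β=38, B=61.6. -6/2·(1 − cos(π·0.6169)) = -4.0770 → s = 1.9230

1.9230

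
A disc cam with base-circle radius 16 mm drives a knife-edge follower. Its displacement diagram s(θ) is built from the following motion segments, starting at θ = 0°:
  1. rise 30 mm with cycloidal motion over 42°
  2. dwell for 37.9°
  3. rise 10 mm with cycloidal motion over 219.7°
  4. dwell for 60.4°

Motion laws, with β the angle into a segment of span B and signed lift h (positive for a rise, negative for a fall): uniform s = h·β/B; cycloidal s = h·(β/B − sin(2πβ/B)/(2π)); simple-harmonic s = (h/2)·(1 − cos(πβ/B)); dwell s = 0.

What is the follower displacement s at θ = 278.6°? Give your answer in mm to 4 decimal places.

seg 1 [0°–42°] cycloidal, h=30: full span → s += 30 → s = 30.0000
seg 2 [42°–79.9°] dwell: s stays 30.0000
seg 3 [79.9°–299.6°] cycloidal, h=10: θ=278.6° here. β=198.7, B=219.7. 10·(0.9044 − sin(2π·0.9044)/(2π)) = 9.9436 → s = 39.9436

39.9436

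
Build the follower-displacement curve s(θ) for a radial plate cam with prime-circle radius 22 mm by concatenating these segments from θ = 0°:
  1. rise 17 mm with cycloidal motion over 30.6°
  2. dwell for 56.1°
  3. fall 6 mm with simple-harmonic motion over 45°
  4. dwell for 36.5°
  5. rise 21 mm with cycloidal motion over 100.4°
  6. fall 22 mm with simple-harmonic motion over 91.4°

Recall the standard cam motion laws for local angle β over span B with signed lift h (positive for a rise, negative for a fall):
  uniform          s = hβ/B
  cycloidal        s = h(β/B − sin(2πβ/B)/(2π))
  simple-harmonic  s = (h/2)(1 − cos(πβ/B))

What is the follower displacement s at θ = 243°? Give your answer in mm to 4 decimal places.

seg 1 [0°–30.6°] cycloidal, h=17: full span → s += 17 → s = 17.0000
seg 2 [30.6°–86.7°] dwell: s stays 17.0000
seg 3 [86.7°–131.7°] simple-harmonic, h=-6: full span → s += -6 → s = 11.0000
seg 4 [131.7°–168.2°] dwell: s stays 11.0000
seg 5 [168.2°–268.6°] cycloidal, h=21: θ=243° here. β=74.8, B=100.4. 21·(0.7450 − sin(2π·0.7450)/(2π)) = 18.9860 → s = 29.9860

29.9860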